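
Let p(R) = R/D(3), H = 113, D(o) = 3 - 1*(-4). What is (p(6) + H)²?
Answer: 635209/49 ≈ 12963.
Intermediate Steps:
D(o) = 7 (D(o) = 3 + 4 = 7)
p(R) = R/7
(p(6) + H)² = ((⅐)*6 + 113)² = (6/7 + 113)² = (797/7)² = 635209/49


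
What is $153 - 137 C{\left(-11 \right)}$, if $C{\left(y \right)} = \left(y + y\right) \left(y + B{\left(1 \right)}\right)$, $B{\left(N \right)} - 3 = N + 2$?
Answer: $-14917$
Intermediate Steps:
$B{\left(N \right)} = 5 + N$ ($B{\left(N \right)} = 3 + \left(N + 2\right) = 3 + \left(2 + N\right) = 5 + N$)
$C{\left(y \right)} = 2 y \left(6 + y\right)$ ($C{\left(y \right)} = \left(y + y\right) \left(y + \left(5 + 1\right)\right) = 2 y \left(y + 6\right) = 2 y \left(6 + y\right)$)
$153 - 137 C{\left(-11 \right)} = 153 - 137 \cdot 2 \left(-11\right) \left(6 - 11\right) = 153 - 137 \cdot 2 \left(-11\right) \left(-5\right) = 153 - 15070 = -14917$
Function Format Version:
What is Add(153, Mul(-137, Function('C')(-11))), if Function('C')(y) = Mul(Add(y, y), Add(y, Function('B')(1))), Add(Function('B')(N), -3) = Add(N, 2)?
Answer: -14917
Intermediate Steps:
Function('B')(N) = Add(5, N) (Function('B')(N) = Add(3, Add(N, 2)) = Add(3, Add(2, N)) = Add(5, N))
Function('C')(y) = Mul(2, y, Add(6, y)) (Function('C')(y) = Mul(Add(y, y), Add(y, Add(5, 1))) = Mul(Mul(2, y), Add(y, 6)) = Mul(Mul(2, y), Add(6, y)) = Mul(2, y, Add(6, y)))
Add(153, Mul(-137, Function('C')(-11))) = Add(153, Mul(-137, Mul(2, -11, Add(6, -11)))) = Add(153, Mul(-137, Mul(2, -11, -5))) = Add(153, Mul(-137, 110)) = Add(153, -15070) = -14917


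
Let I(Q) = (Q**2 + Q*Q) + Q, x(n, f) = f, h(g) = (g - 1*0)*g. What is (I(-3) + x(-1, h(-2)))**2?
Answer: 361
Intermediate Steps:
h(g) = g**2 (h(g) = (g + 0)*g = g*g = g**2)
I(Q) = Q + 2*Q**2 (I(Q) = (Q**2 + Q**2) + Q = 2*Q**2 + Q = Q + 2*Q**2)
(I(-3) + x(-1, h(-2)))**2 = (-3*(1 + 2*(-3)) + (-2)**2)**2 = (-3*(1 - 6) + 4)**2 = (-3*(-5) + 4)**2 = (15 + 4)**2 = 19**2 = 361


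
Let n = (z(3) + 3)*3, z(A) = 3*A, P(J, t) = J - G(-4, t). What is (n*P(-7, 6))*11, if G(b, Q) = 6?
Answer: -5148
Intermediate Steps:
P(J, t) = -6 + J (P(J, t) = J - 1*6 = J - 6 = -6 + J)
n = 36 (n = (3*3 + 3)*3 = (9 + 3)*3 = 12*3 = 36)
(n*P(-7, 6))*11 = (36*(-6 - 7))*11 = (36*(-13))*11 = -468*11 = -5148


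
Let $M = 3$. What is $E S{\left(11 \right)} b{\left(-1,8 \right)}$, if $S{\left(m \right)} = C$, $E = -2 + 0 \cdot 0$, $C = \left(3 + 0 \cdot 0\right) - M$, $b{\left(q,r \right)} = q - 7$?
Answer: $0$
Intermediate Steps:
$b{\left(q,r \right)} = -7 + q$
$C = 0$ ($C = \left(3 + 0 \cdot 0\right) - 3 = \left(3 + 0\right) - 3 = 3 - 3 = 0$)
$E = -2$ ($E = -2 + 0 = -2$)
$S{\left(m \right)} = 0$
$E S{\left(11 \right)} b{\left(-1,8 \right)} = \left(-2\right) 0 \left(-7 - 1\right) = 0 \left(-8\right) = 0$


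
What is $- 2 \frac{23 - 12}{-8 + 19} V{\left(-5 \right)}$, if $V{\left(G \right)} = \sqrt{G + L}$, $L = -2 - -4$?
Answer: $- 2 i \sqrt{3} \approx - 3.4641 i$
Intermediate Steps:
$L = 2$ ($L = -2 + 4 = 2$)
$V{\left(G \right)} = \sqrt{2 + G}$ ($V{\left(G \right)} = \sqrt{G + 2} = \sqrt{2 + G}$)
$- 2 \frac{23 - 12}{-8 + 19} V{\left(-5 \right)} = - 2 \frac{23 - 12}{-8 + 19} \sqrt{2 - 5} = - 2 \cdot \frac{11}{11} \sqrt{-3} = - 2 \cdot 11 \cdot \frac{1}{11} i \sqrt{3} = \left(-2\right) 1 i \sqrt{3} = - 2 i \sqrt{3}$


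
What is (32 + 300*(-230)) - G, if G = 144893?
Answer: -213861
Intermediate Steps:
(32 + 300*(-230)) - G = (32 + 300*(-230)) - 1*144893 = (32 - 69000) - 144893 = -68968 - 144893 = -213861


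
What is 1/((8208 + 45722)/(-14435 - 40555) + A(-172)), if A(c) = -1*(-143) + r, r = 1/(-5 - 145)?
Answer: 274950/39046367 ≈ 0.0070416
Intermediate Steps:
r = -1/150 (r = 1/(-150) = -1/150 ≈ -0.0066667)
A(c) = 21449/150 (A(c) = -1*(-143) - 1/150 = 143 - 1/150 = 21449/150)
1/((8208 + 45722)/(-14435 - 40555) + A(-172)) = 1/((8208 + 45722)/(-14435 - 40555) + 21449/150) = 1/(53930/(-54990) + 21449/150) = 1/(53930*(-1/54990) + 21449/150) = 1/(-5393/5499 + 21449/150) = 1/(39046367/274950) = 274950/39046367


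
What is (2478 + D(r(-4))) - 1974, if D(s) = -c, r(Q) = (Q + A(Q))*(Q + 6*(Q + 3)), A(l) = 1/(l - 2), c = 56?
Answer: 448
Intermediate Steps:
A(l) = 1/(-2 + l)
r(Q) = (18 + 7*Q)*(Q + 1/(-2 + Q)) (r(Q) = (Q + 1/(-2 + Q))*(Q + 6*(Q + 3)) = (Q + 1/(-2 + Q))*(Q + 6*(3 + Q)) = (Q + 1/(-2 + Q))*(Q + (18 + 6*Q)) = (Q + 1/(-2 + Q))*(18 + 7*Q) = (18 + 7*Q)*(Q + 1/(-2 + Q)))
D(s) = -56 (D(s) = -1*56 = -56)
(2478 + D(r(-4))) - 1974 = (2478 - 56) - 1974 = 2422 - 1974 = 448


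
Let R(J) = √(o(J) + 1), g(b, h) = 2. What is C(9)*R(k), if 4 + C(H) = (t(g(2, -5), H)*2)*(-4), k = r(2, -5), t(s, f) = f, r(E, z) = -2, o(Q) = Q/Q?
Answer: -76*√2 ≈ -107.48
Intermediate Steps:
o(Q) = 1
k = -2
R(J) = √2 (R(J) = √(1 + 1) = √2)
C(H) = -4 - 8*H (C(H) = -4 + (H*2)*(-4) = -4 + (2*H)*(-4) = -4 - 8*H)
C(9)*R(k) = (-4 - 8*9)*√2 = (-4 - 72)*√2 = -76*√2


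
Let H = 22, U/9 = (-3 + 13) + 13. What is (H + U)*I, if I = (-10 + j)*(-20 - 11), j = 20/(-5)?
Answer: 99386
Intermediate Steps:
j = -4 (j = 20*(-⅕) = -4)
U = 207 (U = 9*((-3 + 13) + 13) = 9*(10 + 13) = 9*23 = 207)
I = 434 (I = (-10 - 4)*(-20 - 11) = -14*(-31) = 434)
(H + U)*I = (22 + 207)*434 = 229*434 = 99386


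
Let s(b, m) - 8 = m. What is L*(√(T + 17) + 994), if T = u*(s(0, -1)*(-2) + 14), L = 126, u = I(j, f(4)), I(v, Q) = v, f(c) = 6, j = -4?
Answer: 125244 + 126*√17 ≈ 1.2576e+5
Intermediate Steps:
s(b, m) = 8 + m
u = -4
T = 0 (T = -4*((8 - 1)*(-2) + 14) = -4*(7*(-2) + 14) = -4*(-14 + 14) = -4*0 = 0)
L*(√(T + 17) + 994) = 126*(√(0 + 17) + 994) = 126*(√17 + 994) = 126*(994 + √17) = 125244 + 126*√17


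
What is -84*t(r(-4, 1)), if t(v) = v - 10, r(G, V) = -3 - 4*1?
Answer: 1428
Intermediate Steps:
r(G, V) = -7 (r(G, V) = -3 - 4 = -7)
t(v) = -10 + v
-84*t(r(-4, 1)) = -84*(-10 - 7) = -84*(-17) = 1428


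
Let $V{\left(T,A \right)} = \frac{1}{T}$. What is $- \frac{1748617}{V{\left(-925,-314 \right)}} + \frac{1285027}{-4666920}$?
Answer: $\frac{7548606474631973}{4666920} \approx 1.6175 \cdot 10^{9}$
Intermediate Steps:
$- \frac{1748617}{V{\left(-925,-314 \right)}} + \frac{1285027}{-4666920} = - \frac{1748617}{\frac{1}{-925}} + \frac{1285027}{-4666920} = - \frac{1748617}{- \frac{1}{925}} + 1285027 \left(- \frac{1}{4666920}\right) = \left(-1748617\right) \left(-925\right) - \frac{1285027}{4666920} = 1617470725 - \frac{1285027}{4666920} = \frac{7548606474631973}{4666920}$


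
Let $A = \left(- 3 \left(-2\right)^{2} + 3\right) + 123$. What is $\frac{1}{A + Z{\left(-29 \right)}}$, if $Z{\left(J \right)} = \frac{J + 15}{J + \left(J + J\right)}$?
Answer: $\frac{87}{9932} \approx 0.0087596$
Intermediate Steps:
$Z{\left(J \right)} = \frac{15 + J}{3 J}$ ($Z{\left(J \right)} = \frac{15 + J}{J + 2 J} = \frac{15 + J}{3 J}$)
$A = 114$ ($A = \left(\left(-3\right) 4 + 3\right) + 123 = \left(-12 + 3\right) + 123 = -9 + 123 = 114$)
$\frac{1}{A + Z{\left(-29 \right)}} = \frac{1}{114 + \frac{15 - 29}{3 \left(-29\right)}} = \frac{1}{114 + \frac{1}{3} \left(- \frac{1}{29}\right) \left(-14\right)} = \frac{1}{114 + \frac{14}{87}} = \frac{1}{\frac{9932}{87}} = \frac{87}{9932}$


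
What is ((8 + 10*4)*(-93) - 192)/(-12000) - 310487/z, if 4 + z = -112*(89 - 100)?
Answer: -38751317/153500 ≈ -252.45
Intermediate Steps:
z = 1228 (z = -4 - 112*(89 - 100) = -4 - 112*(-11) = -4 + 1232 = 1228)
((8 + 10*4)*(-93) - 192)/(-12000) - 310487/z = ((8 + 10*4)*(-93) - 192)/(-12000) - 310487/1228 = ((8 + 40)*(-93) - 192)*(-1/12000) - 310487*1/1228 = (48*(-93) - 192)*(-1/12000) - 310487/1228 = (-4464 - 192)*(-1/12000) - 310487/1228 = -4656*(-1/12000) - 310487/1228 = 97/250 - 310487/1228 = -38751317/153500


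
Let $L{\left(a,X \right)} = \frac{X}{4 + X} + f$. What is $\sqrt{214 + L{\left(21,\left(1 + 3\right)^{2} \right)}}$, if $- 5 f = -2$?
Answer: $\frac{2 \sqrt{1345}}{5} \approx 14.67$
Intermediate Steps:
$f = \frac{2}{5}$ ($f = \left(- \frac{1}{5}\right) \left(-2\right) = \frac{2}{5} \approx 0.4$)
$L{\left(a,X \right)} = \frac{2}{5} + \frac{X}{4 + X}$ ($L{\left(a,X \right)} = \frac{X}{4 + X} + \frac{2}{5} = \frac{2}{5} + \frac{X}{4 + X}$)
$\sqrt{214 + L{\left(21,\left(1 + 3\right)^{2} \right)}} = \sqrt{214 + \frac{8 + 7 \left(1 + 3\right)^{2}}{5 \left(4 + \left(1 + 3\right)^{2}\right)}} = \sqrt{214 + \frac{8 + 7 \cdot 4^{2}}{5 \left(4 + 4^{2}\right)}} = \sqrt{214 + \frac{8 + 7 \cdot 16}{5 \left(4 + 16\right)}} = \sqrt{214 + \frac{8 + 112}{5 \cdot 20}} = \sqrt{214 + \frac{1}{5} \cdot \frac{1}{20} \cdot 120} = \sqrt{214 + \frac{6}{5}} = \sqrt{\frac{1076}{5}} = \frac{2 \sqrt{1345}}{5}$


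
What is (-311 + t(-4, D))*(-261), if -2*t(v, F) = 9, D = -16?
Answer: 164691/2 ≈ 82346.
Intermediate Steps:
t(v, F) = -9/2 (t(v, F) = -½*9 = -9/2)
(-311 + t(-4, D))*(-261) = (-311 - 9/2)*(-261) = -631/2*(-261) = 164691/2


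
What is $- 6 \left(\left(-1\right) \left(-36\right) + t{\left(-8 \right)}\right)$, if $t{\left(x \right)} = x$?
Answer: $-168$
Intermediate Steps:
$- 6 \left(\left(-1\right) \left(-36\right) + t{\left(-8 \right)}\right) = - 6 \left(\left(-1\right) \left(-36\right) - 8\right) = - 6 \left(36 - 8\right) = \left(-6\right) 28 = -168$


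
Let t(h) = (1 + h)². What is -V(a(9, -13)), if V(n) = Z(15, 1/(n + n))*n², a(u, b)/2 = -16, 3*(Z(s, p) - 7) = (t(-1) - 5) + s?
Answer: -31744/3 ≈ -10581.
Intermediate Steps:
Z(s, p) = 16/3 + s/3 (Z(s, p) = 7 + (((1 - 1)² - 5) + s)/3 = 7 + ((0² - 5) + s)/3 = 7 + ((0 - 5) + s)/3 = 7 + (-5 + s)/3 = 7 + (-5/3 + s/3) = 16/3 + s/3)
a(u, b) = -32 (a(u, b) = 2*(-16) = -32)
V(n) = 31*n²/3 (V(n) = (16/3 + (⅓)*15)*n² = (16/3 + 5)*n² = 31*n²/3)
-V(a(9, -13)) = -31*(-32)²/3 = -31*1024/3 = -1*31744/3 = -31744/3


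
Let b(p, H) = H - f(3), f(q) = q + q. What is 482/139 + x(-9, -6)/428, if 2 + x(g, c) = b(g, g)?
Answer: 203933/59492 ≈ 3.4279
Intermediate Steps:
f(q) = 2*q
b(p, H) = -6 + H (b(p, H) = H - 2*3 = H - 1*6 = H - 6 = -6 + H)
x(g, c) = -8 + g (x(g, c) = -2 + (-6 + g) = -8 + g)
482/139 + x(-9, -6)/428 = 482/139 + (-8 - 9)/428 = 482*(1/139) - 17*1/428 = 482/139 - 17/428 = 203933/59492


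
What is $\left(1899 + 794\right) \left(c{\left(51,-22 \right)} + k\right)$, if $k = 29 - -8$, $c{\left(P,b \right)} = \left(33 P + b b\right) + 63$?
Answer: $6105031$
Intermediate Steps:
$c{\left(P,b \right)} = 63 + b^{2} + 33 P$ ($c{\left(P,b \right)} = \left(33 P + b^{2}\right) + 63 = \left(b^{2} + 33 P\right) + 63 = 63 + b^{2} + 33 P$)
$k = 37$ ($k = 29 + 8 = 37$)
$\left(1899 + 794\right) \left(c{\left(51,-22 \right)} + k\right) = \left(1899 + 794\right) \left(\left(63 + \left(-22\right)^{2} + 33 \cdot 51\right) + 37\right) = 2693 \left(\left(63 + 484 + 1683\right) + 37\right) = 2693 \left(2230 + 37\right) = 2693 \cdot 2267 = 6105031$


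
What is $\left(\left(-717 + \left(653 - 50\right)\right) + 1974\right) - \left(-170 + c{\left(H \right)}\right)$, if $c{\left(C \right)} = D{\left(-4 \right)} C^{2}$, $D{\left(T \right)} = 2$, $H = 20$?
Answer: $1230$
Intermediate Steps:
$c{\left(C \right)} = 2 C^{2}$
$\left(\left(-717 + \left(653 - 50\right)\right) + 1974\right) - \left(-170 + c{\left(H \right)}\right) = \left(\left(-717 + \left(653 - 50\right)\right) + 1974\right) + \left(170 - 2 \cdot 20^{2}\right) = \left(\left(-717 + \left(653 - 50\right)\right) + 1974\right) + \left(170 - 2 \cdot 400\right) = \left(\left(-717 + 603\right) + 1974\right) + \left(170 - 800\right) = \left(-114 + 1974\right) + \left(170 - 800\right) = 1860 - 630 = 1230$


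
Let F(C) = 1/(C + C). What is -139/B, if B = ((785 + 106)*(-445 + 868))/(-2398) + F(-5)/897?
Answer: 67952235/76834832 ≈ 0.88439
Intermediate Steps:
F(C) = 1/(2*C)
B = -76834832/488865 (B = ((785 + 106)*(-445 + 868))/(-2398) + ((½)/(-5))/897 = (891*423)*(-1/2398) + ((½)*(-⅕))*(1/897) = 376893*(-1/2398) - ⅒*1/897 = -34263/218 - 1/8970 = -76834832/488865 ≈ -157.17)
-139/B = -139/(-76834832/488865) = -139*(-488865/76834832) = 67952235/76834832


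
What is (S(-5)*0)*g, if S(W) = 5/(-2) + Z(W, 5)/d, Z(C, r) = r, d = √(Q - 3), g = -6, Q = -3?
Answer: 0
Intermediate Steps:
d = I*√6 (d = √(-3 - 3) = √(-6) = I*√6 ≈ 2.4495*I)
S(W) = -5/2 - 5*I*√6/6 (S(W) = 5/(-2) + 5/((I*√6)) = 5*(-½) + 5*(-I*√6/6) = -5/2 - 5*I*√6/6)
(S(-5)*0)*g = ((-5/2 - 5*I*√6/6)*0)*(-6) = 0*(-6) = 0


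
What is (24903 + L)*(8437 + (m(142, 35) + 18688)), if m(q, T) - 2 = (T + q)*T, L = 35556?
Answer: 2014614798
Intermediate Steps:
m(q, T) = 2 + T*(T + q) (m(q, T) = 2 + (T + q)*T = 2 + T*(T + q))
(24903 + L)*(8437 + (m(142, 35) + 18688)) = (24903 + 35556)*(8437 + ((2 + 35² + 35*142) + 18688)) = 60459*(8437 + ((2 + 1225 + 4970) + 18688)) = 60459*(8437 + (6197 + 18688)) = 60459*(8437 + 24885) = 60459*33322 = 2014614798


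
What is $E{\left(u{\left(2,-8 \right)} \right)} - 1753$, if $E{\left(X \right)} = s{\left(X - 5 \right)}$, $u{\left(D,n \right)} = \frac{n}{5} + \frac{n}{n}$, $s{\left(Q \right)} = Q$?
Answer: $- \frac{8793}{5} \approx -1758.6$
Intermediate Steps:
$u{\left(D,n \right)} = 1 + \frac{n}{5}$ ($u{\left(D,n \right)} = n \frac{1}{5} + 1 = \frac{n}{5} + 1 = 1 + \frac{n}{5}$)
$E{\left(X \right)} = -5 + X$ ($E{\left(X \right)} = X - 5 = -5 + X$)
$E{\left(u{\left(2,-8 \right)} \right)} - 1753 = \left(-5 + \left(1 + \frac{1}{5} \left(-8\right)\right)\right) - 1753 = \left(-5 + \left(1 - \frac{8}{5}\right)\right) - 1753 = \left(-5 - \frac{3}{5}\right) - 1753 = - \frac{28}{5} - 1753 = - \frac{8793}{5}$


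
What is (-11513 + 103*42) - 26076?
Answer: -33263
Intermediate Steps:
(-11513 + 103*42) - 26076 = (-11513 + 4326) - 26076 = -7187 - 26076 = -33263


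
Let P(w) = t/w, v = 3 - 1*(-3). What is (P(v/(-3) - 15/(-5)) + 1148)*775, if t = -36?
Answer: 861800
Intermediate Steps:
v = 6 (v = 3 + 3 = 6)
P(w) = -36/w
(P(v/(-3) - 15/(-5)) + 1148)*775 = (-36/(6/(-3) - 15/(-5)) + 1148)*775 = (-36/(6*(-⅓) - 15*(-⅕)) + 1148)*775 = (-36/(-2 + 3) + 1148)*775 = (-36/1 + 1148)*775 = (-36*1 + 1148)*775 = (-36 + 1148)*775 = 1112*775 = 861800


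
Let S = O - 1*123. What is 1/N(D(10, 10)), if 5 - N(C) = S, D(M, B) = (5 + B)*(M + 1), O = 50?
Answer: 1/78 ≈ 0.012821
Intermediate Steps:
S = -73 (S = 50 - 1*123 = 50 - 123 = -73)
D(M, B) = (1 + M)*(5 + B) (D(M, B) = (5 + B)*(1 + M) = (1 + M)*(5 + B))
N(C) = 78 (N(C) = 5 - 1*(-73) = 5 + 73 = 78)
1/N(D(10, 10)) = 1/78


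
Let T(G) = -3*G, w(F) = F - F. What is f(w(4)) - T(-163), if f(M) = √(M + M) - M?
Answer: -489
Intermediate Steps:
w(F) = 0
f(M) = -M + √2*√M (f(M) = √(2*M) - M = √2*√M - M = -M + √2*√M)
f(w(4)) - T(-163) = (-1*0 + √2*√0) - (-3)*(-163) = (0 + √2*0) - 1*489 = (0 + 0) - 489 = 0 - 489 = -489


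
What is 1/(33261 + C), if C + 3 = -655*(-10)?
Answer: 1/39808 ≈ 2.5121e-5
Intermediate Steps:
C = 6547 (C = -3 - 655*(-10) = -3 + 6550 = 6547)
1/(33261 + C) = 1/(33261 + 6547) = 1/39808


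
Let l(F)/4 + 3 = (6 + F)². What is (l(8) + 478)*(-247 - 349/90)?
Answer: -2822375/9 ≈ -3.1360e+5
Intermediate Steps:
l(F) = -12 + 4*(6 + F)²
(l(8) + 478)*(-247 - 349/90) = ((-12 + 4*(6 + 8)²) + 478)*(-247 - 349/90) = ((-12 + 4*14²) + 478)*(-247 - 349*1/90) = ((-12 + 4*196) + 478)*(-247 - 349/90) = ((-12 + 784) + 478)*(-22579/90) = (772 + 478)*(-22579/90) = 1250*(-22579/90) = -2822375/9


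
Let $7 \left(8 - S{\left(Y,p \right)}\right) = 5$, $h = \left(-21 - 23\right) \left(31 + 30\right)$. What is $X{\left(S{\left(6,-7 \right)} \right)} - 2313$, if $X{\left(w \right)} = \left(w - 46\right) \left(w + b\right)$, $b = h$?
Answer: $\frac{4964390}{49} \approx 1.0131 \cdot 10^{5}$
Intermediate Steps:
$h = -2684$ ($h = \left(-44\right) 61 = -2684$)
$b = -2684$
$S{\left(Y,p \right)} = \frac{51}{7}$ ($S{\left(Y,p \right)} = 8 - \frac{5}{7} = \frac{51}{7}$)
$X{\left(w \right)} = \left(-2684 + w\right) \left(-46 + w\right)$ ($X{\left(w \right)} = \left(w - 46\right) \left(w - 2684\right) = \left(-46 + w\right) \left(-2684 + w\right) = \left(-2684 + w\right) \left(-46 + w\right)$)
$X{\left(S{\left(6,-7 \right)} \right)} - 2313 = \left(123464 + \left(\frac{51}{7}\right)^{2} - 19890\right) - 2313 = \left(123464 + \frac{2601}{49} - 19890\right) - 2313 = \frac{5077727}{49} - 2313 = \frac{4964390}{49}$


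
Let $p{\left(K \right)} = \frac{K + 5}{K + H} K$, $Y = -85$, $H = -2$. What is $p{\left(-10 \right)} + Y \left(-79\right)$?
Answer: $\frac{40265}{6} \approx 6710.8$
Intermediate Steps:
$p{\left(K \right)} = \frac{K \left(5 + K\right)}{-2 + K}$ ($p{\left(K \right)} = \frac{K + 5}{K - 2} K = \frac{5 + K}{-2 + K} K = \frac{K \left(5 + K\right)}{-2 + K}$)
$p{\left(-10 \right)} + Y \left(-79\right) = - \frac{10 \left(5 - 10\right)}{-2 - 10} - -6715 = \left(-10\right) \frac{1}{-12} \left(-5\right) + 6715 = \left(-10\right) \left(- \frac{1}{12}\right) \left(-5\right) + 6715 = - \frac{25}{6} + 6715 = \frac{40265}{6}$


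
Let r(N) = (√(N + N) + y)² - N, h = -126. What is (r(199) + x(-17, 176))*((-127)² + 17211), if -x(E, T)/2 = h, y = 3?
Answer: 15336400 + 200040*√398 ≈ 1.9327e+7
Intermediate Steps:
r(N) = (3 + √2*√N)² - N (r(N) = (√(N + N) + 3)² - N = (√(2*N) + 3)² - N = (√2*√N + 3)² - N = (3 + √2*√N)² - N)
x(E, T) = 252 (x(E, T) = -2*(-126) = 252)
(r(199) + x(-17, 176))*((-127)² + 17211) = (((3 + √2*√199)² - 1*199) + 252)*((-127)² + 17211) = (((3 + √398)² - 199) + 252)*(16129 + 17211) = ((-199 + (3 + √398)²) + 252)*33340 = (53 + (3 + √398)²)*33340 = 1767020 + 33340*(3 + √398)²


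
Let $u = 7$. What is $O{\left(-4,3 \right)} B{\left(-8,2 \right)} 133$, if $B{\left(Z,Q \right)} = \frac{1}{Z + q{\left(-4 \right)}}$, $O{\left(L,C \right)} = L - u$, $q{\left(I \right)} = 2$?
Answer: $\frac{1463}{6} \approx 243.83$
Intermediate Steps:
$O{\left(L,C \right)} = -7 + L$ ($O{\left(L,C \right)} = L - 7 = -7 + L$)
$B{\left(Z,Q \right)} = \frac{1}{2 + Z}$ ($B{\left(Z,Q \right)} = \frac{1}{Z + 2} = \frac{1}{2 + Z}$)
$O{\left(-4,3 \right)} B{\left(-8,2 \right)} 133 = \frac{-7 - 4}{2 - 8} \cdot 133 = - \frac{11}{-6} \cdot 133 = \left(-11\right) \left(- \frac{1}{6}\right) 133 = \frac{11}{6} \cdot 133 = \frac{1463}{6}$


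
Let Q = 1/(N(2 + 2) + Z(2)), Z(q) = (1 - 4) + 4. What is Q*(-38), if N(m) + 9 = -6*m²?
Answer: 19/52 ≈ 0.36538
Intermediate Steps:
N(m) = -9 - 6*m²
Z(q) = 1 (Z(q) = -3 + 4 = 1)
Q = -1/104 (Q = 1/((-9 - 6*(2 + 2)²) + 1) = 1/((-9 - 6*4²) + 1) = 1/((-9 - 6*16) + 1) = 1/((-9 - 96) + 1) = 1/(-105 + 1) = 1/(-104) = -1/104 ≈ -0.0096154)
Q*(-38) = -1/104*(-38) = 19/52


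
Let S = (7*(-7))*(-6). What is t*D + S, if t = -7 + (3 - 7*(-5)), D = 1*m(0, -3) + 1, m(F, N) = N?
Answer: 232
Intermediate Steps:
S = 294 (S = -49*(-6) = 294)
D = -2 (D = 1*(-3) + 1 = -3 + 1 = -2)
t = 31 (t = -7 + (3 + 35) = -7 + 38 = 31)
t*D + S = 31*(-2) + 294 = -62 + 294 = 232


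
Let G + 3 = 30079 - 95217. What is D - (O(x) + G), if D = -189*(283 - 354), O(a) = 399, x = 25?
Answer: 78161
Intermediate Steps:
G = -65141 (G = -3 + (30079 - 95217) = -3 - 65138 = -65141)
D = 13419 (D = -189*(-71) = 13419)
D - (O(x) + G) = 13419 - (399 - 65141) = 13419 - 1*(-64742) = 13419 + 64742 = 78161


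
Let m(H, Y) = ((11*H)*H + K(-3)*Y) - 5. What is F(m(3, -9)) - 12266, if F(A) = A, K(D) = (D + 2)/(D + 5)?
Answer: -24335/2 ≈ -12168.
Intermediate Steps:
K(D) = (2 + D)/(5 + D)
m(H, Y) = -5 + 11*H**2 - Y/2 (m(H, Y) = ((11*H)*H + ((2 - 3)/(5 - 3))*Y) - 5 = (11*H**2 + (-1/2)*Y) - 5 = (11*H**2 + ((1/2)*(-1))*Y) - 5 = (11*H**2 - Y/2) - 5 = -5 + 11*H**2 - Y/2)
F(m(3, -9)) - 12266 = (-5 + 11*3**2 - 1/2*(-9)) - 12266 = (-5 + 11*9 + 9/2) - 12266 = (-5 + 99 + 9/2) - 12266 = 197/2 - 12266 = -24335/2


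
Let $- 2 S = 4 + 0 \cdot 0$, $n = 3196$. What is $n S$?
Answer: $-6392$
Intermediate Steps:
$S = -2$ ($S = - \frac{4 + 0 \cdot 0}{2} = - \frac{4 + 0}{2} = \left(- \frac{1}{2}\right) 4 = -2$)
$n S = 3196 \left(-2\right) = -6392$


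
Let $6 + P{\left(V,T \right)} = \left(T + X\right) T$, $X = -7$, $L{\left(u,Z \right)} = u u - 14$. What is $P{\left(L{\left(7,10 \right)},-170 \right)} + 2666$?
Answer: $32750$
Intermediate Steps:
$L{\left(u,Z \right)} = -14 + u^{2}$ ($L{\left(u,Z \right)} = u^{2} - 14 = -14 + u^{2}$)
$P{\left(V,T \right)} = -6 + T \left(-7 + T\right)$ ($P{\left(V,T \right)} = -6 + \left(T - 7\right) T = -6 + \left(-7 + T\right) T = -6 + T \left(-7 + T\right)$)
$P{\left(L{\left(7,10 \right)},-170 \right)} + 2666 = \left(-6 + \left(-170\right)^{2} - -1190\right) + 2666 = \left(-6 + 28900 + 1190\right) + 2666 = 30084 + 2666 = 32750$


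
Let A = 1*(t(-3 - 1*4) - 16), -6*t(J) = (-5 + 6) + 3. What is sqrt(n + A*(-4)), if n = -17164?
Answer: 2*I*sqrt(38469)/3 ≈ 130.76*I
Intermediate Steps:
t(J) = -2/3 (t(J) = -((-5 + 6) + 3)/6 = -(1 + 3)/6 = -1/6*4 = -2/3)
A = -50/3 (A = 1*(-2/3 - 16) = 1*(-50/3) = -50/3 ≈ -16.667)
sqrt(n + A*(-4)) = sqrt(-17164 - 50/3*(-4)) = sqrt(-17164 + 200/3) = sqrt(-51292/3) = 2*I*sqrt(38469)/3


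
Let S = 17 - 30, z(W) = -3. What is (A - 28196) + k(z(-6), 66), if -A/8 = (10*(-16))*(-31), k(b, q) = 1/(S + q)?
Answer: -3597427/53 ≈ -67876.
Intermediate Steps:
S = -13
k(b, q) = 1/(-13 + q)
A = -39680 (A = -8*10*(-16)*(-31) = -(-1280)*(-31) = -8*4960 = -39680)
(A - 28196) + k(z(-6), 66) = (-39680 - 28196) + 1/(-13 + 66) = -67876 + 1/53 = -3597427/53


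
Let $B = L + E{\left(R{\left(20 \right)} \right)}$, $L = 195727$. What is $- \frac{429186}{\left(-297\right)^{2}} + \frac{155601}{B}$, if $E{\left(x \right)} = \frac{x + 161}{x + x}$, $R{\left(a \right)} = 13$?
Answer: $- \frac{304549924717}{74817050814} \approx -4.0706$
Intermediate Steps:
$E{\left(x \right)} = \frac{161 + x}{2 x}$
$B = \frac{2544538}{13}$ ($B = 195727 + \frac{161 + 13}{2 \cdot 13} = 195727 + \frac{1}{2} \cdot \frac{1}{13} \cdot 174 = 195727 + \frac{87}{13} = \frac{2544538}{13} \approx 1.9573 \cdot 10^{5}$)
$- \frac{429186}{\left(-297\right)^{2}} + \frac{155601}{B} = - \frac{429186}{\left(-297\right)^{2}} + \frac{155601}{\frac{2544538}{13}} = - \frac{429186}{88209} + 155601 \cdot \frac{13}{2544538} = \left(-429186\right) \frac{1}{88209} + \frac{2022813}{2544538} = - \frac{143062}{29403} + \frac{2022813}{2544538} = - \frac{304549924717}{74817050814}$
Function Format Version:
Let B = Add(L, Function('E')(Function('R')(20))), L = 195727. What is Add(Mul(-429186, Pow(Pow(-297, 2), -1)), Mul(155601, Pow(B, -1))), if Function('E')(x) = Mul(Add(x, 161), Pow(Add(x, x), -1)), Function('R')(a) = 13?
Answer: Rational(-304549924717, 74817050814) ≈ -4.0706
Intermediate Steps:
Function('E')(x) = Mul(Rational(1, 2), Pow(x, -1), Add(161, x)) (Function('E')(x) = Mul(Add(161, x), Pow(Mul(2, x), -1)) = Mul(Add(161, x), Mul(Rational(1, 2), Pow(x, -1))) = Mul(Rational(1, 2), Pow(x, -1), Add(161, x)))
B = Rational(2544538, 13) (B = Add(195727, Mul(Rational(1, 2), Pow(13, -1), Add(161, 13))) = Add(195727, Mul(Rational(1, 2), Rational(1, 13), 174)) = Add(195727, Rational(87, 13)) = Rational(2544538, 13) ≈ 1.9573e+5)
Add(Mul(-429186, Pow(Pow(-297, 2), -1)), Mul(155601, Pow(B, -1))) = Add(Mul(-429186, Pow(Pow(-297, 2), -1)), Mul(155601, Pow(Rational(2544538, 13), -1))) = Add(Mul(-429186, Pow(88209, -1)), Mul(155601, Rational(13, 2544538))) = Add(Mul(-429186, Rational(1, 88209)), Rational(2022813, 2544538)) = Add(Rational(-143062, 29403), Rational(2022813, 2544538)) = Rational(-304549924717, 74817050814)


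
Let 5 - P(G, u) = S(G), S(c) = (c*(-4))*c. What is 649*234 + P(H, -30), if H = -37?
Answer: 157347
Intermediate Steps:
S(c) = -4*c² (S(c) = (-4*c)*c = -4*c²)
P(G, u) = 5 + 4*G² (P(G, u) = 5 - (-4)*G² = 5 + 4*G²)
649*234 + P(H, -30) = 649*234 + (5 + 4*(-37)²) = 151866 + (5 + 4*1369) = 151866 + (5 + 5476) = 151866 + 5481 = 157347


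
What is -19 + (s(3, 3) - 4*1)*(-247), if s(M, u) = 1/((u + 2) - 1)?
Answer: 3629/4 ≈ 907.25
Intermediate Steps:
s(M, u) = 1/(1 + u) (s(M, u) = 1/((2 + u) - 1) = 1/(1 + u))
-19 + (s(3, 3) - 4*1)*(-247) = -19 + (1/(1 + 3) - 4*1)*(-247) = -19 + (1/4 - 4)*(-247) = -19 + (¼ - 4)*(-247) = -19 - 15/4*(-247) = -19 + 3705/4 = 3629/4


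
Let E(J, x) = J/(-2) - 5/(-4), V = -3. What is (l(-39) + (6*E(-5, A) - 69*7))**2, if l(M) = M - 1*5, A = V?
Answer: 1018081/4 ≈ 2.5452e+5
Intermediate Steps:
A = -3
E(J, x) = 5/4 - J/2 (E(J, x) = J*(-1/2) - 5*(-1/4) = -J/2 + 5/4 = 5/4 - J/2)
l(M) = -5 + M (l(M) = M - 5 = -5 + M)
(l(-39) + (6*E(-5, A) - 69*7))**2 = ((-5 - 39) + (6*(5/4 - 1/2*(-5)) - 69*7))**2 = (-44 + (6*(5/4 + 5/2) - 483))**2 = (-44 + (6*(15/4) - 483))**2 = (-44 + (45/2 - 483))**2 = (-44 - 921/2)**2 = (-1009/2)**2 = 1018081/4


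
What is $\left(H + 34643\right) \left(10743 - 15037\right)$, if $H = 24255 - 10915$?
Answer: $-206039002$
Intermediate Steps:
$H = 13340$ ($H = 24255 - 10915 = 13340$)
$\left(H + 34643\right) \left(10743 - 15037\right) = \left(13340 + 34643\right) \left(10743 - 15037\right) = 47983 \left(-4294\right) = -206039002$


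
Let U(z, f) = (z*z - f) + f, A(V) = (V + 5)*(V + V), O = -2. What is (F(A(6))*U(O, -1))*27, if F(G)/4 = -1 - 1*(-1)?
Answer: 0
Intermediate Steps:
A(V) = 2*V*(5 + V) (A(V) = (5 + V)*(2*V) = 2*V*(5 + V))
F(G) = 0 (F(G) = 4*(-1 - 1*(-1)) = 4*(-1 + 1) = 4*0 = 0)
U(z, f) = z**2 (U(z, f) = (z**2 - f) + f = z**2)
(F(A(6))*U(O, -1))*27 = (0*(-2)**2)*27 = (0*4)*27 = 0*27 = 0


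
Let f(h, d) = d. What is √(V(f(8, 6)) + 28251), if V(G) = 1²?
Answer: 2*√7063 ≈ 168.08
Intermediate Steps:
V(G) = 1
√(V(f(8, 6)) + 28251) = √(1 + 28251) = √28252 = 2*√7063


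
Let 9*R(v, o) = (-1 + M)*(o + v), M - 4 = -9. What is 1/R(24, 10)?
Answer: -3/68 ≈ -0.044118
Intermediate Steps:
M = -5 (M = 4 - 9 = -5)
R(v, o) = -2*o/3 - 2*v/3 (R(v, o) = ((-1 - 5)*(o + v))/9 = (-6*(o + v))/9 = (-6*o - 6*v)/9 = -2*o/3 - 2*v/3)
1/R(24, 10) = 1/(-2/3*10 - 2/3*24) = 1/(-20/3 - 16) = 1/(-68/3) = -3/68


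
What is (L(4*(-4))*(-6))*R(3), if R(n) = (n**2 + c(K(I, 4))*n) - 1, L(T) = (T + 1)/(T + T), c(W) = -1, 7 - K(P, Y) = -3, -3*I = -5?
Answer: -225/16 ≈ -14.063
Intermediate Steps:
I = 5/3 (I = -1/3*(-5) = 5/3 ≈ 1.6667)
K(P, Y) = 10 (K(P, Y) = 7 - 1*(-3) = 7 + 3 = 10)
L(T) = (1 + T)/(2*T) (L(T) = (1 + T)/((2*T)) = (1 + T)*(1/(2*T)) = (1 + T)/(2*T))
R(n) = -1 + n**2 - n (R(n) = (n**2 - n) - 1 = -1 + n**2 - n)
(L(4*(-4))*(-6))*R(3) = (((1 + 4*(-4))/(2*((4*(-4)))))*(-6))*(-1 + 3**2 - 1*3) = (((1/2)*(1 - 16)/(-16))*(-6))*(-1 + 9 - 3) = (((1/2)*(-1/16)*(-15))*(-6))*5 = ((15/32)*(-6))*5 = -45/16*5 = -225/16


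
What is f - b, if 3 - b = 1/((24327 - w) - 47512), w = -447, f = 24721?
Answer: 562037883/22738 ≈ 24718.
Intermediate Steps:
b = 68215/22738 (b = 3 - 1/((24327 - 1*(-447)) - 47512) = 3 - 1/((24327 + 447) - 47512) = 3 - 1/(24774 - 47512) = 3 - 1/(-22738) = 3 - 1*(-1/22738) = 3 + 1/22738 = 68215/22738 ≈ 3.0000)
f - b = 24721 - 1*68215/22738 = 24721 - 68215/22738 = 562037883/22738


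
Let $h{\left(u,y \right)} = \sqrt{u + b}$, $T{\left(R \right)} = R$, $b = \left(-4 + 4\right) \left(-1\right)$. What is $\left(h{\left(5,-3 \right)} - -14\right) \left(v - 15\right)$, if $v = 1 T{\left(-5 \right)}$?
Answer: $-280 - 20 \sqrt{5} \approx -324.72$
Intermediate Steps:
$b = 0$ ($b = 0 \left(-1\right) = 0$)
$h{\left(u,y \right)} = \sqrt{u}$ ($h{\left(u,y \right)} = \sqrt{u + 0} = \sqrt{u}$)
$v = -5$ ($v = 1 \left(-5\right) = -5$)
$\left(h{\left(5,-3 \right)} - -14\right) \left(v - 15\right) = \left(\sqrt{5} - -14\right) \left(-5 - 15\right) = \left(\sqrt{5} + 14\right) \left(-20\right) = \left(14 + \sqrt{5}\right) \left(-20\right) = -280 - 20 \sqrt{5}$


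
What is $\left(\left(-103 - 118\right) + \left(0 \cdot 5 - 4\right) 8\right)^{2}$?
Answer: $64009$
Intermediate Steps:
$\left(\left(-103 - 118\right) + \left(0 \cdot 5 - 4\right) 8\right)^{2} = \left(\left(-103 - 118\right) + \left(0 - 4\right) 8\right)^{2} = \left(-221 - 32\right)^{2} = \left(-253\right)^{2} = 64009$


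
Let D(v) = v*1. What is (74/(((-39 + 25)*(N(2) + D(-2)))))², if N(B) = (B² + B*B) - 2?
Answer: 1369/784 ≈ 1.7462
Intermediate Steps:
D(v) = v
N(B) = -2 + 2*B² (N(B) = (B² + B²) - 2 = 2*B² - 2 = -2 + 2*B²)
(74/(((-39 + 25)*(N(2) + D(-2)))))² = (74/(((-39 + 25)*((-2 + 2*2²) - 2))))² = (74/((-14*((-2 + 2*4) - 2))))² = (74/((-14*((-2 + 8) - 2))))² = (74/((-14*(6 - 2))))² = (74/((-14*4)))² = (74/(-56))² = (74*(-1/56))² = (-37/28)² = 1369/784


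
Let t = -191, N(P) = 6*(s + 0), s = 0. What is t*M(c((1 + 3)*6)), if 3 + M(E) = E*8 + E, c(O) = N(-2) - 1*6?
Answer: 10887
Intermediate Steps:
N(P) = 0 (N(P) = 6*(0 + 0) = 6*0 = 0)
c(O) = -6 (c(O) = 0 - 1*6 = 0 - 6 = -6)
M(E) = -3 + 9*E (M(E) = -3 + (E*8 + E) = -3 + (8*E + E) = -3 + 9*E)
t*M(c((1 + 3)*6)) = -191*(-3 + 9*(-6)) = -191*(-3 - 54) = -191*(-57) = 10887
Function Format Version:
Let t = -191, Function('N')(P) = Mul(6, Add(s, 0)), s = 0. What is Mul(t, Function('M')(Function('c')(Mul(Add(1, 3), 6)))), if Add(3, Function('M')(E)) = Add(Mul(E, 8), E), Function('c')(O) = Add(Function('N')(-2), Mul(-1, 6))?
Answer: 10887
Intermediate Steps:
Function('N')(P) = 0 (Function('N')(P) = Mul(6, Add(0, 0)) = Mul(6, 0) = 0)
Function('c')(O) = -6 (Function('c')(O) = Add(0, Mul(-1, 6)) = Add(0, -6) = -6)
Function('M')(E) = Add(-3, Mul(9, E)) (Function('M')(E) = Add(-3, Add(Mul(E, 8), E)) = Add(-3, Add(Mul(8, E), E)) = Add(-3, Mul(9, E)))
Mul(t, Function('M')(Function('c')(Mul(Add(1, 3), 6)))) = Mul(-191, Add(-3, Mul(9, -6))) = Mul(-191, Add(-3, -54)) = Mul(-191, -57) = 10887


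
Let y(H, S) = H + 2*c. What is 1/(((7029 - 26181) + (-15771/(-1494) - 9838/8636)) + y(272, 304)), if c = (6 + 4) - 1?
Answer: -537591/10134978926 ≈ -5.3043e-5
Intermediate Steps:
c = 9 (c = 10 - 1 = 9)
y(H, S) = 18 + H (y(H, S) = H + 2*9 = H + 18 = 18 + H)
1/(((7029 - 26181) + (-15771/(-1494) - 9838/8636)) + y(272, 304)) = 1/(((7029 - 26181) + (-15771/(-1494) - 9838/8636)) + (18 + 272)) = 1/((-19152 + (-15771*(-1/1494) - 9838*1/8636)) + 290) = 1/((-19152 + (5257/498 - 4919/4318)) + 290) = 1/((-19152 + 5062516/537591) + 290) = 1/(-10290880316/537591 + 290) = 1/(-10134978926/537591) = -537591/10134978926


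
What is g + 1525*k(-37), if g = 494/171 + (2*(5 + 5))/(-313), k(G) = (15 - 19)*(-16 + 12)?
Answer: 68742758/2817 ≈ 24403.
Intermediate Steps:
k(G) = 16 (k(G) = -4*(-4) = 16)
g = 7958/2817 (g = 494*(1/171) + (2*10)*(-1/313) = 26/9 + 20*(-1/313) = 26/9 - 20/313 = 7958/2817 ≈ 2.8250)
g + 1525*k(-37) = 7958/2817 + 1525*16 = 7958/2817 + 24400 = 68742758/2817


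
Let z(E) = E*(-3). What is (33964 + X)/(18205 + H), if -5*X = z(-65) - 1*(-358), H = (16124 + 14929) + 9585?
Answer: 169267/294215 ≈ 0.57532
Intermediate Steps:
z(E) = -3*E
H = 40638 (H = 31053 + 9585 = 40638)
X = -553/5 (X = -(-3*(-65) - 1*(-358))/5 = -(195 + 358)/5 = -⅕*553 = -553/5 ≈ -110.60)
(33964 + X)/(18205 + H) = (33964 - 553/5)/(18205 + 40638) = (169267/5)/58843 = (169267/5)*(1/58843) = 169267/294215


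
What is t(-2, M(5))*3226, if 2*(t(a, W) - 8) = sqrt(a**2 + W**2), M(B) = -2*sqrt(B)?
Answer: 25808 + 3226*sqrt(6) ≈ 33710.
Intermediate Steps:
t(a, W) = 8 + sqrt(W**2 + a**2)/2 (t(a, W) = 8 + sqrt(a**2 + W**2)/2 = 8 + sqrt(W**2 + a**2)/2)
t(-2, M(5))*3226 = (8 + sqrt((-2*sqrt(5))**2 + (-2)**2)/2)*3226 = (8 + sqrt(20 + 4)/2)*3226 = (8 + sqrt(24)/2)*3226 = (8 + (2*sqrt(6))/2)*3226 = (8 + sqrt(6))*3226 = 25808 + 3226*sqrt(6)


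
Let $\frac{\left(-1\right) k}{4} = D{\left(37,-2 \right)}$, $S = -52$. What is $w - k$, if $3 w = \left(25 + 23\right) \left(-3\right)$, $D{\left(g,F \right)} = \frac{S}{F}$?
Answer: $56$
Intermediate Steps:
$D{\left(g,F \right)} = - \frac{52}{F}$
$k = -104$ ($k = - 4 \left(- \frac{52}{-2}\right) = - 4 \left(\left(-52\right) \left(- \frac{1}{2}\right)\right) = \left(-4\right) 26 = -104$)
$w = -48$ ($w = \frac{\left(25 + 23\right) \left(-3\right)}{3} = \frac{48 \left(-3\right)}{3} = \frac{1}{3} \left(-144\right) = -48$)
$w - k = -48 - -104 = -48 + 104 = 56$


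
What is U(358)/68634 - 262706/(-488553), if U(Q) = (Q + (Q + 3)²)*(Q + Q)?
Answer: 7621676780716/5588557767 ≈ 1363.8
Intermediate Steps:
U(Q) = 2*Q*(Q + (3 + Q)²) (U(Q) = (Q + (3 + Q)²)*(2*Q) = 2*Q*(Q + (3 + Q)²))
U(358)/68634 - 262706/(-488553) = (2*358*(358 + (3 + 358)²))/68634 - 262706/(-488553) = (2*358*(358 + 361²))*(1/68634) - 262706*(-1/488553) = (2*358*(358 + 130321))*(1/68634) + 262706/488553 = (2*358*130679)*(1/68634) + 262706/488553 = 93566164*(1/68634) + 262706/488553 = 46783082/34317 + 262706/488553 = 7621676780716/5588557767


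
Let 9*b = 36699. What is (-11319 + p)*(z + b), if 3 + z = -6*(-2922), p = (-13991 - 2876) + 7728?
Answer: -1326087560/3 ≈ -4.4203e+8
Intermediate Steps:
p = -9139 (p = -16867 + 7728 = -9139)
b = 12233/3 (b = (⅑)*36699 = 12233/3 ≈ 4077.7)
z = 17529 (z = -3 - 6*(-2922) = -3 + 17532 = 17529)
(-11319 + p)*(z + b) = (-11319 - 9139)*(17529 + 12233/3) = -20458*64820/3 = -1326087560/3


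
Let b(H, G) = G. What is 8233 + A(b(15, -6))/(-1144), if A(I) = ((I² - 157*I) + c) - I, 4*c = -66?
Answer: 18835169/2288 ≈ 8232.2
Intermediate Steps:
c = -33/2 (c = (¼)*(-66) = -33/2 ≈ -16.500)
A(I) = -33/2 + I² - 158*I (A(I) = ((I² - 157*I) - 33/2) - I = (-33/2 + I² - 157*I) - I = -33/2 + I² - 158*I)
8233 + A(b(15, -6))/(-1144) = 8233 + (-33/2 + (-6)² - 158*(-6))/(-1144) = 8233 + (-33/2 + 36 + 948)*(-1/1144) = 8233 + (1935/2)*(-1/1144) = 8233 - 1935/2288 = 18835169/2288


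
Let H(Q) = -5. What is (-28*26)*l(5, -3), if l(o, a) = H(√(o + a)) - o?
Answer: 7280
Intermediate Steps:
l(o, a) = -5 - o
(-28*26)*l(5, -3) = (-28*26)*(-5 - 1*5) = -728*(-5 - 5) = -728*(-10) = 7280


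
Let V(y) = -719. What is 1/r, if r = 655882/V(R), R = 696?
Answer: -719/655882 ≈ -0.0010962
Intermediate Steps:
r = -655882/719 (r = 655882/(-719) = 655882*(-1/719) = -655882/719 ≈ -912.21)
1/r = 1/(-655882/719) = -719/655882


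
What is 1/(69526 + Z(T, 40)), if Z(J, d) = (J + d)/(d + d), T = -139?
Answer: 80/5561981 ≈ 1.4383e-5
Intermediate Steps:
Z(J, d) = (J + d)/(2*d) (Z(J, d) = (J + d)/((2*d)) = (J + d)*(1/(2*d)) = (J + d)/(2*d))
1/(69526 + Z(T, 40)) = 1/(69526 + (1/2)*(-139 + 40)/40) = 1/(69526 + (1/2)*(1/40)*(-99)) = 1/(69526 - 99/80) = 1/(5561981/80) = 80/5561981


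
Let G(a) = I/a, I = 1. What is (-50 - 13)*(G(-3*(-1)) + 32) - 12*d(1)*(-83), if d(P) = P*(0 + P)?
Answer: -1041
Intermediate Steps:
d(P) = P² (d(P) = P*P = P²)
G(a) = 1/a
(-50 - 13)*(G(-3*(-1)) + 32) - 12*d(1)*(-83) = (-50 - 13)*(1/(-3*(-1)) + 32) - 12*1²*(-83) = -63*(1/3 + 32) - 12*1*(-83) = -63*(⅓ + 32) - 12*(-83) = -63*97/3 + 996 = -2037 + 996 = -1041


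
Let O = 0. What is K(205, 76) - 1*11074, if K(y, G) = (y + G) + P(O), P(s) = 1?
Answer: -10792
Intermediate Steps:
K(y, G) = 1 + G + y (K(y, G) = (y + G) + 1 = (G + y) + 1 = 1 + G + y)
K(205, 76) - 1*11074 = (1 + 76 + 205) - 1*11074 = 282 - 11074 = -10792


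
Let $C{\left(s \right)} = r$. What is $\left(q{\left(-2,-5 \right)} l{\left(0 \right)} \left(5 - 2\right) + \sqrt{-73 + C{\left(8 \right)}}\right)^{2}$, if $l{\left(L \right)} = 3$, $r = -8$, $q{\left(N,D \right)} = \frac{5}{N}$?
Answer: $\frac{1701}{4} - 405 i \approx 425.25 - 405.0 i$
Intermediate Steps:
$C{\left(s \right)} = -8$
$\left(q{\left(-2,-5 \right)} l{\left(0 \right)} \left(5 - 2\right) + \sqrt{-73 + C{\left(8 \right)}}\right)^{2} = \left(\frac{5}{-2} \cdot 3 \left(5 - 2\right) + \sqrt{-73 - 8}\right)^{2} = \left(5 \left(- \frac{1}{2}\right) 3 \cdot 3 + \sqrt{-81}\right)^{2} = \left(\left(- \frac{5}{2}\right) 3 \cdot 3 + 9 i\right)^{2} = \left(\left(- \frac{15}{2}\right) 3 + 9 i\right)^{2} = \left(- \frac{45}{2} + 9 i\right)^{2}$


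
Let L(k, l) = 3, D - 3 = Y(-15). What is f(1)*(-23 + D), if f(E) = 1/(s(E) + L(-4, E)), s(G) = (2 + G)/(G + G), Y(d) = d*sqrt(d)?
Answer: -40/9 - 10*I*sqrt(15)/3 ≈ -4.4444 - 12.91*I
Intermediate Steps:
Y(d) = d**(3/2)
D = 3 - 15*I*sqrt(15) (D = 3 + (-15)**(3/2) = 3 - 15*I*sqrt(15) ≈ 3.0 - 58.095*I)
s(G) = (2 + G)/(2*G) (s(G) = (2 + G)/((2*G)) = (2 + G)*(1/(2*G)) = (2 + G)/(2*G))
f(E) = 1/(3 + (2 + E)/(2*E)) (f(E) = 1/((2 + E)/(2*E) + 3) = 1/(3 + (2 + E)/(2*E)))
f(1)*(-23 + D) = (2*1/(2 + 7*1))*(-23 + (3 - 15*I*sqrt(15))) = (2*1/(2 + 7))*(-20 - 15*I*sqrt(15)) = (2*1/9)*(-20 - 15*I*sqrt(15)) = (2*1*(1/9))*(-20 - 15*I*sqrt(15)) = 2*(-20 - 15*I*sqrt(15))/9 = -40/9 - 10*I*sqrt(15)/3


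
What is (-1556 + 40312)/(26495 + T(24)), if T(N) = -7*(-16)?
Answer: 38756/26607 ≈ 1.4566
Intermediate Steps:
T(N) = 112
(-1556 + 40312)/(26495 + T(24)) = (-1556 + 40312)/(26495 + 112) = 38756/26607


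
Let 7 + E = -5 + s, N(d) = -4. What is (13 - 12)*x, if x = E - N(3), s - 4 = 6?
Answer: 2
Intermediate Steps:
s = 10 (s = 4 + 6 = 10)
E = -2 (E = -7 + (-5 + 10) = -7 + 5 = -2)
x = 2 (x = -2 - 1*(-4) = -2 + 4 = 2)
(13 - 12)*x = (13 - 12)*2 = 1*2 = 2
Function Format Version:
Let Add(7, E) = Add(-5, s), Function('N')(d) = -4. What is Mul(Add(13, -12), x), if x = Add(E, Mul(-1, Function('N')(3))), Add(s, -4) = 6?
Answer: 2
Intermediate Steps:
s = 10 (s = Add(4, 6) = 10)
E = -2 (E = Add(-7, Add(-5, 10)) = Add(-7, 5) = -2)
x = 2 (x = Add(-2, Mul(-1, -4)) = Add(-2, 4) = 2)
Mul(Add(13, -12), x) = Mul(Add(13, -12), 2) = Mul(1, 2) = 2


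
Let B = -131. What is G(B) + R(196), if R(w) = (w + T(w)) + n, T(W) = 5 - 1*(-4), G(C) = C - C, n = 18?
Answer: 223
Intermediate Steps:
G(C) = 0
T(W) = 9 (T(W) = 5 + 4 = 9)
R(w) = 27 + w (R(w) = (w + 9) + 18 = (9 + w) + 18 = 27 + w)
G(B) + R(196) = 0 + (27 + 196) = 0 + 223 = 223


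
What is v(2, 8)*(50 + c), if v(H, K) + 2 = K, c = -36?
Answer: 84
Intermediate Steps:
v(H, K) = -2 + K
v(2, 8)*(50 + c) = (-2 + 8)*(50 - 36) = 6*14 = 84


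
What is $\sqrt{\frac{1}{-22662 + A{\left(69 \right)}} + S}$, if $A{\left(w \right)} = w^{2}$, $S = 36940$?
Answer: $\frac{\sqrt{146139109519}}{1989} \approx 192.2$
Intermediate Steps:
$\sqrt{\frac{1}{-22662 + A{\left(69 \right)}} + S} = \sqrt{\frac{1}{-22662 + 69^{2}} + 36940} = \sqrt{\frac{1}{-22662 + 4761} + 36940} = \sqrt{\frac{1}{-17901} + 36940} = \sqrt{- \frac{1}{17901} + 36940} = \sqrt{\frac{661262939}{17901}} = \frac{\sqrt{146139109519}}{1989}$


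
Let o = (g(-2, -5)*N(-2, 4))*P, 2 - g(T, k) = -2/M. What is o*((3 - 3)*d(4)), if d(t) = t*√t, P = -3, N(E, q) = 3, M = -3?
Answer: 0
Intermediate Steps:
g(T, k) = 4/3 (g(T, k) = 2 - (-2)/(-3) = 2 - (-2)*(-1)/3 = 2 - 1*⅔ = 2 - ⅔ = 4/3)
d(t) = t^(3/2)
o = -12 (o = ((4/3)*3)*(-3) = 4*(-3) = -12)
o*((3 - 3)*d(4)) = -12*(3 - 3)*4^(3/2) = -0*8 = -12*0 = 0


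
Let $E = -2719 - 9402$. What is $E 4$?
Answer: $-48484$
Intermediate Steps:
$E = -12121$
$E 4 = \left(-12121\right) 4 = -48484$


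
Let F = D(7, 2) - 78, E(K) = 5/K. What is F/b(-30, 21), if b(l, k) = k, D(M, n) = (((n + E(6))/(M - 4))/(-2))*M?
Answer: -2927/756 ≈ -3.8717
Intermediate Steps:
D(M, n) = -M*(⅚ + n)/(2*(-4 + M)) (D(M, n) = (((n + 5/6)/(M - 4))/(-2))*M = (((n + 5*(⅙))/(-4 + M))*(-½))*M = (((n + ⅚)/(-4 + M))*(-½))*M = (((⅚ + n)/(-4 + M))*(-½))*M = (-(⅚ + n)/(2*(-4 + M)))*M = -M*(⅚ + n)/(2*(-4 + M)))
F = -2927/36 (F = -1*7*(5 + 6*2)/(-48 + 12*7) - 78 = -1*7*(5 + 12)/(-48 + 84) - 78 = -1*7*17/36 - 78 = -1*7*1/36*17 - 78 = -119/36 - 78 = -2927/36 ≈ -81.306)
F/b(-30, 21) = -2927/36/21 = -2927/36*1/21 = -2927/756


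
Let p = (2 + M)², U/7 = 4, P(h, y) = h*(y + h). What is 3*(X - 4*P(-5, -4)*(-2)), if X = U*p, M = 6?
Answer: 6456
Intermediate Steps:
P(h, y) = h*(h + y)
U = 28 (U = 7*4 = 28)
p = 64 (p = (2 + 6)² = 8² = 64)
X = 1792 (X = 28*64 = 1792)
3*(X - 4*P(-5, -4)*(-2)) = 3*(1792 - (-20)*(-5 - 4)*(-2)) = 3*(1792 - (-20)*(-9)*(-2)) = 3*(1792 - 4*45*(-2)) = 3*(1792 - 180*(-2)) = 3*(1792 + 360) = 3*2152 = 6456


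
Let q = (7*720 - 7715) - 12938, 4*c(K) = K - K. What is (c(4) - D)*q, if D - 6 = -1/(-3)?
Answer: 296647/3 ≈ 98882.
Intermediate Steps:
c(K) = 0 (c(K) = (K - K)/4 = (¼)*0 = 0)
D = 19/3 (D = 6 - 1/(-3) = 6 - 1*(-⅓) = 6 + ⅓ = 19/3 ≈ 6.3333)
q = -15613 (q = (5040 - 7715) - 12938 = -2675 - 12938 = -15613)
(c(4) - D)*q = (0 - 1*19/3)*(-15613) = (0 - 19/3)*(-15613) = -19/3*(-15613) = 296647/3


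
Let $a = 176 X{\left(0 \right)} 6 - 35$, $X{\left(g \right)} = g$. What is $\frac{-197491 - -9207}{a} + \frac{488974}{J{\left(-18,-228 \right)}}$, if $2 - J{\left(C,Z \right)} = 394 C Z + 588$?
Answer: $\frac{152271964759}{28307335} \approx 5379.2$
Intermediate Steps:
$J{\left(C,Z \right)} = -586 - 394 C Z$ ($J{\left(C,Z \right)} = 2 - \left(394 C Z + 588\right) = 2 - \left(588 + 394 C Z\right) = -586 - 394 C Z$)
$a = -35$ ($a = 176 \cdot 0 \cdot 6 - 35 = 176 \cdot 0 - 35 = 0 - 35 = -35$)
$\frac{-197491 - -9207}{a} + \frac{488974}{J{\left(-18,-228 \right)}} = \frac{-197491 - -9207}{-35} + \frac{488974}{-586 - \left(-7092\right) \left(-228\right)} = \left(-197491 + 9207\right) \left(- \frac{1}{35}\right) + \frac{488974}{-586 - 1616976} = \left(-188284\right) \left(- \frac{1}{35}\right) + \frac{488974}{-1617562} = \frac{188284}{35} + 488974 \left(- \frac{1}{1617562}\right) = \frac{188284}{35} - \frac{244487}{808781} = \frac{152271964759}{28307335}$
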